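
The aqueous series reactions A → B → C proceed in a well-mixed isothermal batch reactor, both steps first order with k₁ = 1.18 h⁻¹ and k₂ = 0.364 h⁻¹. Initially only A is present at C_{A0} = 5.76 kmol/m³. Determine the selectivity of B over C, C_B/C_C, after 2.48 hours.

The intermediate concentration in a first-order A→B→C sequence is C_B = k₁C_{A0}(e^(−k₁t) − e^(−k₂t))/(k₂−k₁).
e^(−k₁t) = e^(−1.18×2.48) = e^(−2.926) = 0.05359; e^(−k₂t) = e^(−0.9027) = 0.4055.
C_B = 1.18×5.76/(0.364−1.18) × (0.05359−0.4055) = (-8.329)×(-0.3519) = 2.931 kmol/m³.
C_A = C_{A0}e^(−k₁t) = 0.3087 kmol/m³, so C_C = C_{A0}−C_A−C_B = 2.520 kmol/m³; C_B/C_C = 1.16.

1.16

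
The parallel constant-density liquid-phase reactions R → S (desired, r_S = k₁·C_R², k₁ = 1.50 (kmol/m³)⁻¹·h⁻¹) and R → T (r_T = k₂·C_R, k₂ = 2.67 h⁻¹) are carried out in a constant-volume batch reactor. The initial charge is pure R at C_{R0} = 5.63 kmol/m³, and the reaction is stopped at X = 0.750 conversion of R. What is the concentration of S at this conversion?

2.72 kmol/m³

C_R = C_{R0}(1−X) = 1.407 kmol/m³.
Along a PFR/batch, dC_T/dC_R = −r_T/(r_S+r_T) = −k₂/(k₂+k₁·C_R).
Integrating from C_{R0} to C_R: C_T = (2.67/1.50)·ln[(2.67+1.50·5.63)/(2.67+1.50·1.41)] = 1.780·ln(11.12/4.781) = 1.502 kmol/m³.
Then C_S = (C_{R0}−C_R) − C_T = 4.223 − 1.502 = 2.721 kmol/m³.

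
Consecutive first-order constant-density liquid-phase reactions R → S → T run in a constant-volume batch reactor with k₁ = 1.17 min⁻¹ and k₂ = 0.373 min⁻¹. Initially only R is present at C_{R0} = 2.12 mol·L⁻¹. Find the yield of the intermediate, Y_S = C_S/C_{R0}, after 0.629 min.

For first-order series with pure R initially, C_S(t) = k₁C_{R0}/(k₂−k₁)·(e^(−k₁t) − e^(−k₂t)).
e^(−k₁t) = e^(−1.17×0.629) = e^(−0.7359) = 0.4791; e^(−k₂t) = e^(−0.2346) = 0.7909.
C_S = 1.17×2.12/(0.373−1.17) × (0.4791−0.7909) = (-3.112)×(-0.3118) = 0.9704 mol·L⁻¹.
Y_S = C_S/C_{R0} = 0.9704/2.12 = 0.458.

0.458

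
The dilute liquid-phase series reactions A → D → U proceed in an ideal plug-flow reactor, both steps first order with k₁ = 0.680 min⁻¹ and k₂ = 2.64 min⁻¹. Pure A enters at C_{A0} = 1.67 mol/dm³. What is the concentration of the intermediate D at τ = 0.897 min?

0.261 mol/dm³

The intermediate concentration in a first-order A→B→C sequence is C_D = k₁C_{A0}(e^(−k₁τ) − e^(−k₂τ))/(k₂−k₁).
e^(−k₁τ) = e^(−0.680×0.897) = e^(−0.6100) = 0.5434; e^(−k₂τ) = e^(−2.368) = 0.09366.
C_D = 0.680×1.67/(2.64−0.680) × (0.5434−0.09366) = 0.5794×0.4497 = 0.2606 mol/dm³.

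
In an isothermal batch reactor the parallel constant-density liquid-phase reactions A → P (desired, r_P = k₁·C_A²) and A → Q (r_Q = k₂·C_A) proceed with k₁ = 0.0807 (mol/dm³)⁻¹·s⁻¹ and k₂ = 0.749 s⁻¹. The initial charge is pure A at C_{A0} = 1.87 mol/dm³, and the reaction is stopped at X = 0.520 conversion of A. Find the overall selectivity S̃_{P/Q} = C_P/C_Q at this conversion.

C_A = C_{A0}(1−X) = 0.8976 mol/dm³.
Along a PFR/batch, dC_Q/dC_A = −r_Q/(r_P+r_Q) = −k₂/(k₂+k₁·C_A).
Integrating from C_{A0} to C_A: C_Q = (0.749/0.0807)·ln[(0.749+0.0807·1.87)/(0.749+0.0807·0.898)] = 9.281·ln(0.8999/0.8214) = 0.8468 mol/dm³.
Then C_P = (C_{A0}−C_A) − C_Q = 0.9724 − 0.8468 = 0.1256 mol/dm³.
S̃_{P/Q} = C_P/C_Q = 0.1256/0.8468 = 0.148.

0.148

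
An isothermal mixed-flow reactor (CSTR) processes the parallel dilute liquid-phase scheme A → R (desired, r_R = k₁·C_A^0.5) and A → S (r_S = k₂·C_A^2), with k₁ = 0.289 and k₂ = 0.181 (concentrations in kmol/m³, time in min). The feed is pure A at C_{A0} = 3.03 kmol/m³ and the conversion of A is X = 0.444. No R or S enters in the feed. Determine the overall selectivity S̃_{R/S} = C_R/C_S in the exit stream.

Exit C_A = C_{A0}(1−X) = 3.03×0.556 = 1.685 kmol/m³.
A CSTR operates uniformly at the exit composition, giving r_R = 0.3751 and r_S = 0.5137 (each k·C_A^n at C_A = 1.685).
Overall selectivity = C_R/C_S = r_Rτ/(r_Sτ) = r_R/r_S = 0.730.

0.730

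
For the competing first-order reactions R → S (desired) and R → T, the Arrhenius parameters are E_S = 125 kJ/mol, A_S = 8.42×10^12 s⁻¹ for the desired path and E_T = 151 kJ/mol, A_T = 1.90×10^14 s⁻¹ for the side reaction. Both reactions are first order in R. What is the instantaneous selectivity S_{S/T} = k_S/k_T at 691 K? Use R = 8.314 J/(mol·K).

With equal orders, S_{S/T} = k_S/k_T = (A_S/A_T)·exp[(E_T−E_S)/(RT)].
(E_T−E_S)/(RT) = (151−125)×10³/(8.314×691) = 26000/5745 = 4.526.
k_S/k_T = (8.42×10^12/1.90×10^14)·exp(4.526) = 0.04432 × 92.36 = 4.09.
Since E_S < E_T, lowering the temperature improves selectivity toward S.

4.09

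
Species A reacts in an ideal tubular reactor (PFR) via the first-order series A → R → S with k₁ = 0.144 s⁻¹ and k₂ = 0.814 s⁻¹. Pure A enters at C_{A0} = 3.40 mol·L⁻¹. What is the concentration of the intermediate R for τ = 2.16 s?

0.409 mol·L⁻¹

The intermediate concentration in a first-order A→B→C sequence is C_R = k₁C_{A0}(e^(−k₁τ) − e^(−k₂τ))/(k₂−k₁).
e^(−k₁τ) = e^(−0.144×2.16) = e^(−0.3110) = 0.7327; e^(−k₂τ) = e^(−1.758) = 0.1723.
C_R = 0.144×3.40/(0.814−0.144) × (0.7327−0.1723) = 0.7307×0.5603 = 0.4095 mol·L⁻¹.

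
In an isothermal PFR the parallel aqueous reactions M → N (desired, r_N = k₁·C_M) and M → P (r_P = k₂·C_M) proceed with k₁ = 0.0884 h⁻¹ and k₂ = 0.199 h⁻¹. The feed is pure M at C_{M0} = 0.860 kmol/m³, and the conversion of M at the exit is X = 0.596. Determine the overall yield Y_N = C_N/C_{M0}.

C_M = C_{M0}(1−X) = 0.3474 kmol/m³.
Both paths are first order in M, so the instantaneous fraction to N is constant: dC_N/d(−C_M) = k₁/(k₁+k₂) = 0.3076.
C_N = 0.3076·(C_{M0}−C_M) = 0.3076×0.5126 = 0.158 kmol/m³.
Y_N = C_N/C_{M0} = 0.1577/0.860 = 0.183.

0.183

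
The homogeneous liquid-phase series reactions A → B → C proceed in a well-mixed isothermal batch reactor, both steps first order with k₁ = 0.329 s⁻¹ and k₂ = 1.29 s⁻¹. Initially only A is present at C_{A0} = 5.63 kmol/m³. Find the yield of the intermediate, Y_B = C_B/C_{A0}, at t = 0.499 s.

0.111

For first-order series with pure A initially, C_B(t) = k₁C_{A0}/(k₂−k₁)·(e^(−k₁t) − e^(−k₂t)).
e^(−k₁t) = e^(−0.329×0.499) = e^(−0.1642) = 0.8486; e^(−k₂t) = e^(−0.6437) = 0.5253.
C_B = 0.329×5.63/(1.29−0.329) × (0.8486−0.5253) = 1.927×0.3233 = 0.6231 kmol/m³.
Y_B = C_B/C_{A0} = 0.6231/5.63 = 0.111.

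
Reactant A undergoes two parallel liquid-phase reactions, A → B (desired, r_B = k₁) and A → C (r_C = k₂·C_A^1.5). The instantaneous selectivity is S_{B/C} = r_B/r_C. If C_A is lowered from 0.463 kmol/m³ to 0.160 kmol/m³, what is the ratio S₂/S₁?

S_{B/C} = (k₁/k₂)·C_A^-1.5, so S₂/S₁ = (C_{A,2}/C_{A,1})^-1.5.
= (0.160/0.463)^(-1.5) = (0.3456)^(-1.5) = 4.92.

4.92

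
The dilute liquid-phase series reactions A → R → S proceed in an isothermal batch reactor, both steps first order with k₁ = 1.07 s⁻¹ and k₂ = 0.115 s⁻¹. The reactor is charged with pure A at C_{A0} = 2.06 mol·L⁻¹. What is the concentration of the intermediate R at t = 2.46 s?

1.57 mol·L⁻¹

For first-order series with pure A initially, C_R(t) = k₁C_{A0}/(k₂−k₁)·(e^(−k₁t) − e^(−k₂t)).
e^(−k₁t) = e^(−1.07×2.46) = e^(−2.632) = 0.07192; e^(−k₂t) = e^(−0.2829) = 0.7536.
C_R = 1.07×2.06/(0.115−1.07) × (0.07192−0.7536) = (-2.308)×(-0.6817) = 1.573 mol·L⁻¹.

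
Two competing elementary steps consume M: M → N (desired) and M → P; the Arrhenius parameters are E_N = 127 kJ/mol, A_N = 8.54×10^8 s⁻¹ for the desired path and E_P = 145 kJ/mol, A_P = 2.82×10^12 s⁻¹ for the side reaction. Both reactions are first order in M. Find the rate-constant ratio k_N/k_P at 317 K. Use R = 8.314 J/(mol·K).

With equal orders, S_{N/P} = k_N/k_P = (A_N/A_P)·exp[(E_P−E_N)/(RT)].
(E_P−E_N)/(RT) = (145−127)×10³/(8.314×317) = 18000/2636 = 6.830.
k_N/k_P = (8.54×10^8/2.82×10^12)·exp(6.830) = 3.028×10^-4 × 924.9 = 0.280.
Since E_N < E_P, lowering the temperature improves selectivity toward N.

0.280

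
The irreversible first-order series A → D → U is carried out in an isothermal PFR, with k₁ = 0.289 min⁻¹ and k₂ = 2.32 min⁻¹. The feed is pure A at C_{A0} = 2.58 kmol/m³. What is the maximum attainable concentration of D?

0.239 kmol/m³

For a first-order series the maximum intermediate yield is C_{D,max}/C_{A0} = (k₁/k₂)^[k₂/(k₂−k₁)].
= (0.289/2.32)^(2.32/(2.32−0.289)) = (0.1246)^(1.142) = 0.09262.
C_{D,max} = 0.09262×2.58 = 0.239 kmol/m³.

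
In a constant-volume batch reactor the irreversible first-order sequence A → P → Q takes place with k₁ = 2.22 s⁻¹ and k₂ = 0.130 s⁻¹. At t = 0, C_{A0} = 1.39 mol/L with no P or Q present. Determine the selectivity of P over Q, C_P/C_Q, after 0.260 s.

The intermediate concentration in a first-order A→B→C sequence is C_P = k₁C_{A0}(e^(−k₁t) − e^(−k₂t))/(k₂−k₁).
e^(−k₁t) = e^(−2.22×0.260) = e^(−0.5772) = 0.5615; e^(−k₂t) = e^(−0.03380) = 0.9668.
C_P = 2.22×1.39/(0.130−2.22) × (0.5615−0.9668) = (-1.476)×(-0.4053) = 0.5984 mol/L.
C_A = C_{A0}e^(−k₁t) = 0.7804 mol/L, so C_Q = C_{A0}−C_A−C_P = 0.01116 mol/L; C_P/C_Q = 53.6.

53.6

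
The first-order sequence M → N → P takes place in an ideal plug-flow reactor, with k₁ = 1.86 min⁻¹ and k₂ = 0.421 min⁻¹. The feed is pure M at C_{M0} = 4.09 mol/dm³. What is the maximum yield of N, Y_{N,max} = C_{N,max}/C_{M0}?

At the optimum, C_{N,max}/C_{M0} = (k₁/k₂)^[k₂/(k₂−k₁)].
= (1.86/0.421)^(0.421/(0.421−1.86)) = (4.418)^(-0.2926) = 0.6475.

0.647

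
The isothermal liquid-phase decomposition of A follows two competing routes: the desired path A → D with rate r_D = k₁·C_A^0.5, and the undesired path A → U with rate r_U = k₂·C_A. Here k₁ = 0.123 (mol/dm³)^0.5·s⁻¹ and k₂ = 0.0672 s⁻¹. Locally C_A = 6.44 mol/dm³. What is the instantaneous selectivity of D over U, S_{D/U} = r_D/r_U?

S_{D/U} = r_D/r_U = (k₁·C_A^0.5)/(k₂·C_A) = (k₁/k₂)·C_A^-0.5.
= (0.123×6.440^0.5) / (0.0672×6.440) = 0.3121/0.4328 = 0.721.
The undesired path is higher order in A, so low C_A (CSTR or dilute feed) favours D.

0.721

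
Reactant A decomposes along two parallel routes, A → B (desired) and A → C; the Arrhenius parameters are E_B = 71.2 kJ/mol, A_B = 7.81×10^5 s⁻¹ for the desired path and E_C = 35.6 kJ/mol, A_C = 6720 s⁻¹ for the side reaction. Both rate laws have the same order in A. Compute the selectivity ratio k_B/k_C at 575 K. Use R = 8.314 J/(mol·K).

0.0678

With equal orders, S_{B/C} = k_B/k_C = (A_B/A_C)·exp[(E_C−E_B)/(RT)].
(E_C−E_B)/(RT) = (35.6−71.2)×10³/(8.314×575) = -35600/4781 = -7.447.
k_B/k_C = (7.81×10^5/6720)·exp(-7.447) = 116.2 × 5.833×10^-4 = 0.0678.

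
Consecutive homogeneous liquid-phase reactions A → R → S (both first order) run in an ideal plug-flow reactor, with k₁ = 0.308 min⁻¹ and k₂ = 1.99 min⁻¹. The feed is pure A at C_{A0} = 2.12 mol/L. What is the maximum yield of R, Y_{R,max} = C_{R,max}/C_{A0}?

0.110

Evaluating C_R at τ_opt = ln(k₂/k₁)/(k₂−k₁) gives C_{R,max}/C_{A0} = (k₁/k₂)^[k₂/(k₂−k₁)].
= (0.308/1.99)^(1.99/(1.99−0.308)) = (0.1548)^(1.183) = 0.1100.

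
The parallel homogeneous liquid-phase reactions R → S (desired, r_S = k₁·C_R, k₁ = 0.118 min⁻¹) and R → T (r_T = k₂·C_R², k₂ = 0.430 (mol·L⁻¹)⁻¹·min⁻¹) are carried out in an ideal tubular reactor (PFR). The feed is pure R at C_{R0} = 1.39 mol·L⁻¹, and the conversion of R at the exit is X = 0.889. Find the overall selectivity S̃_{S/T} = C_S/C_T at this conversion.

0.431

C_R = C_{R0}(1−X) = 0.1543 mol·L⁻¹.
Along a PFR/batch, dC_S/dC_R = −r_S/(r_S+r_T) = −k₁/(k₁+k₂·C_R).
Integrating from C_{R0} to C_R: C_S = (0.118/0.430)·ln[(0.118+0.430·1.39)/(0.118+0.430·0.154)] = 0.2744·ln(0.7157/0.1843) = 0.3722 mol·L⁻¹.
C_T = (C_{R0}−C_R)−C_S = 0.8635 mol·L⁻¹; S̃_{S/T} = 0.3722/0.8635 = 0.431.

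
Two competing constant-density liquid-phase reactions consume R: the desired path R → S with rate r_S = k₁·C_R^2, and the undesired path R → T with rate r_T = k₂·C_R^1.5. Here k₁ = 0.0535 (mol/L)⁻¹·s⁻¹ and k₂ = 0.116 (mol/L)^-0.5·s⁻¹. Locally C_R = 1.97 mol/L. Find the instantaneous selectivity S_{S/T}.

S_{S/T} = r_S/r_T = (k₁·C_R^2)/(k₂·C_R^1.5) = (k₁/k₂)·C_R^0.5.
= (0.0535×1.970^2) / (0.116×1.970^1.5) = 0.2076/0.3207 = 0.647.

0.647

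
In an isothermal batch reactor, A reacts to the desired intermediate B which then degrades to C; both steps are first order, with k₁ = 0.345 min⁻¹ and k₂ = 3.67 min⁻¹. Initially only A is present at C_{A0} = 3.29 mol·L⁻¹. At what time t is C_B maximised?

0.711 min

The intermediate peaks when r₁ = r₂, i.e. k₁e^(−k₁t) = k₂e^(−k₂t), giving t_opt = ln(k₂/k₁)/(k₂−k₁).
= ln(3.67/0.345)/(3.67−0.345) = ln(10.64)/3.325 = 2.364/3.325 = 0.711 min.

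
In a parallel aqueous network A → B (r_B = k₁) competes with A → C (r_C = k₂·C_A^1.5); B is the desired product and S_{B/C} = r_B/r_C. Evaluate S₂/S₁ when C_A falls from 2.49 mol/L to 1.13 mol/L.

S_{B/C} = (k₁/k₂)·C_A^-1.5, so S₂/S₁ = (C_{A,2}/C_{A,1})^-1.5.
= (1.13/2.49)^(-1.5) = (0.4538)^(-1.5) = 3.27.
Selectivity toward B rises as C_A falls — low-concentration operation is favoured.

3.27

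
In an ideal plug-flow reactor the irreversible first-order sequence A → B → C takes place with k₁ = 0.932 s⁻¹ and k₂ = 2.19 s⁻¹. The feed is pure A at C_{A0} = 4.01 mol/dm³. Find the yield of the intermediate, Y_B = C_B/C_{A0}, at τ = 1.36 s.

0.171

Solving the coupled first-order balances gives C_B(τ) = [k₁/(k₂−k₁)]·C_{A0}·(e^(−k₁τ) − e^(−k₂τ)).
e^(−k₁τ) = e^(−0.932×1.36) = e^(−1.268) = 0.2815; e^(−k₂τ) = e^(−2.978) = 0.05087.
C_B = 0.932×4.01/(2.19−0.932) × (0.2815−0.05087) = 2.971×0.2307 = 0.6852 mol/dm³.
Y_B = C_B/C_{A0} = 0.6852/4.01 = 0.171.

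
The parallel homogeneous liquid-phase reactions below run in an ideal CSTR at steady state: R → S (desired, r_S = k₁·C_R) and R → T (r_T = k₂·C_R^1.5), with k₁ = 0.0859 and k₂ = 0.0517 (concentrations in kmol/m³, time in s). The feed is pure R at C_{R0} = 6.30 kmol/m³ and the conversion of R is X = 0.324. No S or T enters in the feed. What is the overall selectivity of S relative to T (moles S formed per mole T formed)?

0.805

Exit C_R = C_{R0}(1−X) = 6.30×0.676 = 4.259 kmol/m³.
In a CSTR the entire volume is at exit conditions, so r_S = 0.0859×4.259 = 0.3658 and r_T = 0.0517×4.259^1.5 = 0.4544.
Overall selectivity = C_S/C_T = r_Sτ/(r_Tτ) = r_S/r_T = 0.805.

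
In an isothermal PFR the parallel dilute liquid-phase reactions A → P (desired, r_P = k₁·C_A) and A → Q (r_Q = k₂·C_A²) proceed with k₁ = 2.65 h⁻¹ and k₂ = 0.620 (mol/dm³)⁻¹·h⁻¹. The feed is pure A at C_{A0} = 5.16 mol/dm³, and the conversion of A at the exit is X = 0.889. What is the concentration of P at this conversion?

C_A = C_{A0}(1−X) = 0.5728 mol/dm³.
Along a PFR/batch, dC_P/dC_A = −r_P/(r_P+r_Q) = −k₁/(k₁+k₂·C_A).
Integrating from C_{A0} to C_A: C_P = (2.65/0.620)·ln[(2.65+0.620·5.16)/(2.65+0.620·0.573)] = 4.274·ln(5.849/3.005) = 2.847 mol/dm³.

2.85 mol/dm³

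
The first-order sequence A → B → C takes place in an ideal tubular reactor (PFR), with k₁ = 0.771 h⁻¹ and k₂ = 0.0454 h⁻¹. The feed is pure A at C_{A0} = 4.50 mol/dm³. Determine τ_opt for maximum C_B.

The intermediate peaks when r₁ = r₂, i.e. k₁e^(−k₁τ) = k₂e^(−k₂τ), giving τ_opt = ln(k₂/k₁)/(k₂−k₁).
= ln(0.0454/0.771)/(0.0454−0.771) = ln(0.05888)/-0.7256 = -2.832/-0.7256 = 3.90 h.

3.90 h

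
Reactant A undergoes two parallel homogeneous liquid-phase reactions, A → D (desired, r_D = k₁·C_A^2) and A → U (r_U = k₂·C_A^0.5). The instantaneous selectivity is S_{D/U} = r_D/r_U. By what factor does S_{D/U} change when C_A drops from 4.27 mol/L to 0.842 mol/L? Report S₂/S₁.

0.0876

S_{D/U} = (k₁/k₂)·C_A^1.5, so S₂/S₁ = (C_{A,2}/C_{A,1})^1.5.
= (0.842/4.27)^1.5 = (0.1972)^1.5 = 0.0876.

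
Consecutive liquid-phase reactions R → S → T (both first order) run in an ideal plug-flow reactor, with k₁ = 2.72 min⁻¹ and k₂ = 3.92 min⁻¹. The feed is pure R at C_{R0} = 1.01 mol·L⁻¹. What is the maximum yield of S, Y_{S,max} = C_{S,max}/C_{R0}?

At the optimum, C_{S,max}/C_{R0} = (k₁/k₂)^[k₂/(k₂−k₁)].
= (2.72/3.92)^(3.92/(3.92−2.72)) = (0.6939)^(3.267) = 0.3031.

0.303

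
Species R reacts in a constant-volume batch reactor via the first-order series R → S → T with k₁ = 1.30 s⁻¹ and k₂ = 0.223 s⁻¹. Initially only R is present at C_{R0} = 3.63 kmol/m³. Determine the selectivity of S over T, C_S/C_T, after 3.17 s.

For first-order series with pure R initially, C_S(t) = k₁C_{R0}/(k₂−k₁)·(e^(−k₁t) − e^(−k₂t)).
e^(−k₁t) = e^(−1.30×3.17) = e^(−4.121) = 0.01623; e^(−k₂t) = e^(−0.7069) = 0.4932.
C_S = 1.30×3.63/(0.223−1.30) × (0.01623−0.4932) = (-4.382)×(-0.4769) = 2.090 kmol/m³.
C_R = C_{R0}e^(−k₁t) = 0.05891 kmol/m³, so C_T = C_{R0}−C_R−C_S = 1.481 kmol/m³; C_S/C_T = 1.41.

1.41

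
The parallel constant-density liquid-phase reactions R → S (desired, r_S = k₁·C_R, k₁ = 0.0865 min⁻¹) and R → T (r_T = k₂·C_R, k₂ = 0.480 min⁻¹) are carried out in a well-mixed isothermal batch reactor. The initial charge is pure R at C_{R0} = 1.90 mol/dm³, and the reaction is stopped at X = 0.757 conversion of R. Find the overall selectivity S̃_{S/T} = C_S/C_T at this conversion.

0.180

C_R = C_{R0}(1−X) = 0.4617 mol/dm³.
Both paths are first order in R, so the instantaneous fraction to S is constant: dC_S/d(−C_R) = k₁/(k₁+k₂) = 0.1527.
C_S = 0.1527·(C_{R0}−C_R) = 0.1527×1.438 = 0.220 mol/dm³.
C_T = (C_{R0}−C_R)−C_S = 1.219 mol/dm³; S̃_{S/T} = 0.2196/1.219 = 0.180.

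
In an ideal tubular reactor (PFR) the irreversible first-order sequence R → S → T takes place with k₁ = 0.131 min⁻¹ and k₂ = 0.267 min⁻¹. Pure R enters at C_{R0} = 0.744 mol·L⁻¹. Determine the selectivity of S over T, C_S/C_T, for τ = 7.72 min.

The intermediate concentration in a first-order A→B→C sequence is C_S = k₁C_{R0}(e^(−k₁τ) − e^(−k₂τ))/(k₂−k₁).
e^(−k₁τ) = e^(−0.131×7.72) = e^(−1.011) = 0.3637; e^(−k₂τ) = e^(−2.061) = 0.1273.
C_S = 0.131×0.744/(0.267−0.131) × (0.3637−0.1273) = 0.7166×0.2364 = 0.1694 mol·L⁻¹.
C_R = C_{R0}e^(−k₁τ) = 0.2706 mol·L⁻¹, so C_T = C_{R0}−C_R−C_S = 0.3039 mol·L⁻¹; C_S/C_T = 0.558.

0.558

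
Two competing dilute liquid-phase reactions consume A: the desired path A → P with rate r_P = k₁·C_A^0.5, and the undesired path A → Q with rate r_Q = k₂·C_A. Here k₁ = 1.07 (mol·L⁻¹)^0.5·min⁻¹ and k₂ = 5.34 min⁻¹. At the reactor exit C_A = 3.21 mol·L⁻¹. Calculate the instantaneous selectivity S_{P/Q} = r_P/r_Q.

S_{P/Q} = r_P/r_Q = (k₁·C_A^0.5)/(k₂·C_A) = (k₁/k₂)·C_A^-0.5.
= (1.07×3.210^0.5) / (5.34×3.210) = 1.917/17.14 = 0.112.

0.112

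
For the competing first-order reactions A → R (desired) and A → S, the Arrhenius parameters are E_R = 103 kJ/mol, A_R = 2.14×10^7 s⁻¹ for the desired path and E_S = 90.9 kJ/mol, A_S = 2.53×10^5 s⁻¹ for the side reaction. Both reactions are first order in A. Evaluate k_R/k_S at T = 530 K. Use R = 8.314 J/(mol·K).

5.43

With equal orders, S_{R/S} = k_R/k_S = (A_R/A_S)·exp[(E_S−E_R)/(RT)].
(E_S−E_R)/(RT) = (90.9−103)×10³/(8.314×530) = -12100/4406 = -2.746.
k_R/k_S = (2.14×10^7/2.53×10^5)·exp(-2.746) = 84.58 × 0.06418 = 5.43.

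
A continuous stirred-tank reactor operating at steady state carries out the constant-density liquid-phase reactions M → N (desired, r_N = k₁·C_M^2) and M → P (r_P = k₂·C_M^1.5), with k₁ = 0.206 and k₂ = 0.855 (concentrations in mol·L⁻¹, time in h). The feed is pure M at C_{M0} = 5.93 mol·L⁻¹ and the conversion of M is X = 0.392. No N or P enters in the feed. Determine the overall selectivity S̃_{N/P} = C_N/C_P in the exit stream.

Exit C_M = C_{M0}(1−X) = 5.93×0.608 = 3.605 mol·L⁻¹.
Rates in a CSTR are evaluated at the outlet concentration: r_N = 0.206×3.605^2 = 2.678, r_P = 0.855×3.605^1.5 = 5.853.
Overall selectivity = C_N/C_P = r_Nτ/(r_Pτ) = r_N/r_P = 0.457.

0.457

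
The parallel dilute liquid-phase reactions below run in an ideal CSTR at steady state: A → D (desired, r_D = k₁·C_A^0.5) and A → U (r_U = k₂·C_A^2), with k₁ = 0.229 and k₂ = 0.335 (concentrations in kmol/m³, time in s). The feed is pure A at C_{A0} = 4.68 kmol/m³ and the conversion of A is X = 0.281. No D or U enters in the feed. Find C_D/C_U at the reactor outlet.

Exit C_A = C_{A0}(1−X) = 4.68×0.719 = 3.365 kmol/m³.
In a CSTR the entire volume is at exit conditions, so r_D = 0.229×3.365^0.5 = 0.4201 and r_U = 0.335×3.365^2 = 3.793.
Overall selectivity = C_D/C_U = r_Dτ/(r_Uτ) = r_D/r_U = 0.111.

0.111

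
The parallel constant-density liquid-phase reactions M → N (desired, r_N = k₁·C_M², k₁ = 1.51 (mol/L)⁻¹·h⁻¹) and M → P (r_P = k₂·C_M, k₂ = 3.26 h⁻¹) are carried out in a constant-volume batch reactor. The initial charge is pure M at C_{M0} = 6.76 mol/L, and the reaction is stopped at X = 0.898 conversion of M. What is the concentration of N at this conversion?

C_M = C_{M0}(1−X) = 0.6895 mol/L.
Along a PFR/batch, dC_P/dC_M = −r_P/(r_N+r_P) = −k₂/(k₂+k₁·C_M).
Integrating from C_{M0} to C_M: C_P = (3.26/1.51)·ln[(3.26+1.51·6.76)/(3.26+1.51·0.690)] = 2.159·ln(13.47/4.301) = 2.464 mol/L.
Then C_N = (C_{M0}−C_M) − C_P = 6.070 − 2.464 = 3.606 mol/L.

3.61 mol/L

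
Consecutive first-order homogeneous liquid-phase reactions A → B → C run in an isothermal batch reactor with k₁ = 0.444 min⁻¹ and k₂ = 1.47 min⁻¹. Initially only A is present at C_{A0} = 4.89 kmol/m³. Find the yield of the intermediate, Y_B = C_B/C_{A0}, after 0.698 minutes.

Solving the coupled first-order balances gives C_B(t) = [k₁/(k₂−k₁)]·C_{A0}·(e^(−k₁t) − e^(−k₂t)).
e^(−k₁t) = e^(−0.444×0.698) = e^(−0.3099) = 0.7335; e^(−k₂t) = e^(−1.026) = 0.3584.
C_B = 0.444×4.89/(1.47−0.444) × (0.7335−0.3584) = 2.116×0.3751 = 0.7938 kmol/m³.
Y_B = C_B/C_{A0} = 0.7938/4.89 = 0.162.

0.162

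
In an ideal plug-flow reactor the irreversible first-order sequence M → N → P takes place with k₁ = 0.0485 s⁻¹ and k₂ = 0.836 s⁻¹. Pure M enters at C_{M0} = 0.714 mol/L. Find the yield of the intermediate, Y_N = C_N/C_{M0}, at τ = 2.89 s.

0.0480

For first-order series with pure M initially, C_N(τ) = k₁C_{M0}/(k₂−k₁)·(e^(−k₁τ) − e^(−k₂τ)).
e^(−k₁τ) = e^(−0.0485×2.89) = e^(−0.1402) = 0.8692; e^(−k₂τ) = e^(−2.416) = 0.08927.
C_N = 0.0485×0.714/(0.836−0.0485) × (0.8692−0.08927) = 0.04397×0.7799 = 0.03430 mol/L.
Y_N = C_N/C_{M0} = 0.03430/0.714 = 0.0480.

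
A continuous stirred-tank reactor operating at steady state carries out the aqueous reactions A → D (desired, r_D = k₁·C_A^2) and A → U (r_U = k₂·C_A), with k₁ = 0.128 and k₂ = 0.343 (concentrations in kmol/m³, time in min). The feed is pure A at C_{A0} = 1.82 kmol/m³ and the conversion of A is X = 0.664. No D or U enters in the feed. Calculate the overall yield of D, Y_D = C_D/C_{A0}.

Exit C_A = C_{A0}(1−X) = 1.82×0.336 = 0.6115 kmol/m³.
Rates in a CSTR are evaluated at the outlet concentration: r_D = 0.128×0.6115^2 = 0.04787, r_U = 0.343×0.6115 = 0.2098.
Fraction of consumed A going to D: r_D/(r_D+r_U) = 0.1858.
C_D = 0.1858·C_{A0}·X = 0.1858×1.82×0.664 = 0.225 kmol/m³; Y_D = C_D/C_{A0} = 0.123.

0.123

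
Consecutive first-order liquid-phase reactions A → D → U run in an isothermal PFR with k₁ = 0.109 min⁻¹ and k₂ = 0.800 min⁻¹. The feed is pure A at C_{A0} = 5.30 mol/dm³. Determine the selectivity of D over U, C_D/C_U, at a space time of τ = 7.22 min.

The intermediate concentration in a first-order A→B→C sequence is C_D = k₁C_{A0}(e^(−k₁τ) − e^(−k₂τ))/(k₂−k₁).
e^(−k₁τ) = e^(−0.109×7.22) = e^(−0.7870) = 0.4552; e^(−k₂τ) = e^(−5.776) = 0.003101.
C_D = 0.109×5.30/(0.800−0.109) × (0.4552−0.003101) = 0.8360×0.4521 = 0.3780 mol/dm³.
C_A = C_{A0}e^(−k₁τ) = 2.413 mol/dm³, so C_U = C_{A0}−C_A−C_D = 2.509 mol/dm³; C_D/C_U = 0.151.

0.151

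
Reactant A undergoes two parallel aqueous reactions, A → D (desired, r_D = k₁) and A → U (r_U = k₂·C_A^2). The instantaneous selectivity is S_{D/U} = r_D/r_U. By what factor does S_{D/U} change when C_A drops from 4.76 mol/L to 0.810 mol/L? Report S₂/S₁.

34.5

S_{D/U} = (k₁/k₂)·C_A^-2, so S₂/S₁ = (C_{A,2}/C_{A,1})^-2.
= (0.810/4.76)^(-2) = (0.1702)^(-2) = 34.5.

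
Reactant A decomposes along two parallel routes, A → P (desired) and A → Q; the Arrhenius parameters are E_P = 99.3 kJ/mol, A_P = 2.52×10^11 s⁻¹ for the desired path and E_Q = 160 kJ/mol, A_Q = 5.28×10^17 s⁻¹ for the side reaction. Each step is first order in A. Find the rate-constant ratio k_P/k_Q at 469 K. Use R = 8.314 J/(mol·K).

k_P/k_Q = (A_P/A_Q)·exp[−(E_P−E_Q)/(RT)] = (A_P/A_Q)·exp[(E_Q−E_P)/(RT)].
(E_Q−E_P)/(RT) = (160−99.3)×10³/(8.314×469) = 60700/3899 = 15.57.
k_P/k_Q = (2.52×10^11/5.28×10^17)·exp(15.57) = 4.773×10^-7 × 5.763×10^6 = 2.75.
Since E_P < E_Q, lowering the temperature improves selectivity toward P.

2.75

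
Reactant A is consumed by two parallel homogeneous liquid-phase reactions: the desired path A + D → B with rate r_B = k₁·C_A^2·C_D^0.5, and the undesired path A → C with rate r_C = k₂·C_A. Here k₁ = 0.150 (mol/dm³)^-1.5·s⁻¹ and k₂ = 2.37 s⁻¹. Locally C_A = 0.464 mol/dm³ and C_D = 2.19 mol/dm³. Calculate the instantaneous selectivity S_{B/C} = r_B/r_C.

0.0435

S_{B/C} = r_B/r_C = (k₁·C_A^2·C_D^0.5)/(k₂·C_A) = (k₁/k₂)·C_A·C_D^0.5.
= (0.150×0.4640^2×2.190^0.5) / (2.37×0.4640) = 0.04779/1.100 = 0.0435.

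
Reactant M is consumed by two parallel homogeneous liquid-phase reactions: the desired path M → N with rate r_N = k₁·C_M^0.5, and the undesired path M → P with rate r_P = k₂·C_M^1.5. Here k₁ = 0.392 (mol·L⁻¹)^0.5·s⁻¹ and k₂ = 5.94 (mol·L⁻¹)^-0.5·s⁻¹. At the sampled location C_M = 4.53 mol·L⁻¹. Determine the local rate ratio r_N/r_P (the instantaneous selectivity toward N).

S_{N/P} = r_N/r_P = (k₁·C_M^0.5)/(k₂·C_M^1.5) = (k₁/k₂)·C_M⁻¹.
= (0.392×4.530^0.5) / (5.94×4.530^1.5) = 0.8343/57.27 = 0.0146.
The undesired path is higher order in M, so low C_M (CSTR or dilute feed) favours N.

0.0146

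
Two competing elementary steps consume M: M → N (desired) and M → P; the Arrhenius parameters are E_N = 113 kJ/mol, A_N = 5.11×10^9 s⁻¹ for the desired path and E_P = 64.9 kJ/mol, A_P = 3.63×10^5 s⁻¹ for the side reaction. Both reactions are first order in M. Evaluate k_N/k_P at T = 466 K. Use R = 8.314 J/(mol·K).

0.0571

Since both paths have the same order in M, the concentration cancels and S_{N/P} = k_N/k_P = (A_N/A_P)·exp[(E_P−E_N)/(RT)].
(E_P−E_N)/(RT) = (64.9−113)×10³/(8.314×466) = -48100/3874 = -12.42.
k_N/k_P = (5.11×10^9/3.63×10^5)·exp(-12.42) = 14077 × 4.057×10^-6 = 0.0571.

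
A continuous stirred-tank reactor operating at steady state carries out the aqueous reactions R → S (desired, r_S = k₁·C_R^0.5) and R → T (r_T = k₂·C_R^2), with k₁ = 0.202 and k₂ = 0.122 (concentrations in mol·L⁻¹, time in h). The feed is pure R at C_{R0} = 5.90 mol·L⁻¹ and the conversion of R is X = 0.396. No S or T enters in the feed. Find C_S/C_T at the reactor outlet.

0.246

Exit C_R = C_{R0}(1−X) = 5.90×0.604 = 3.564 mol·L⁻¹.
Rates in a CSTR are evaluated at the outlet concentration: r_S = 0.202×3.564^0.5 = 0.3813, r_T = 0.122×3.564^2 = 1.549.
Overall selectivity = C_S/C_T = r_Sτ/(r_Tτ) = r_S/r_T = 0.246.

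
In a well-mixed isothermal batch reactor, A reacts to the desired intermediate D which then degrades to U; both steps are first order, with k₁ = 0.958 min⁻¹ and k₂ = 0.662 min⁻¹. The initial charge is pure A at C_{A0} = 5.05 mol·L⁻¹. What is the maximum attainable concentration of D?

2.21 mol·L⁻¹

At the optimum, C_{D,max}/C_{A0} = (k₁/k₂)^[k₂/(k₂−k₁)].
= (0.958/0.662)^(0.662/(0.662−0.958)) = (1.447)^(-2.236) = 0.4375.
C_{D,max} = 0.4375×5.05 = 2.21 mol·L⁻¹.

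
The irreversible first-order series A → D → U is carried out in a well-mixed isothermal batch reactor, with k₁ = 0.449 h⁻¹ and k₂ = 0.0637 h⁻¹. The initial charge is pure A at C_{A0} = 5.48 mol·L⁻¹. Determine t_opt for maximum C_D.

5.07 h

Setting dC_D/dt = 0 gives t_opt = ln(k₂/k₁)/(k₂−k₁).
= ln(0.0637/0.449)/(0.0637−0.449) = ln(0.1419)/-0.3853 = -1.953/-0.3853 = 5.07 h.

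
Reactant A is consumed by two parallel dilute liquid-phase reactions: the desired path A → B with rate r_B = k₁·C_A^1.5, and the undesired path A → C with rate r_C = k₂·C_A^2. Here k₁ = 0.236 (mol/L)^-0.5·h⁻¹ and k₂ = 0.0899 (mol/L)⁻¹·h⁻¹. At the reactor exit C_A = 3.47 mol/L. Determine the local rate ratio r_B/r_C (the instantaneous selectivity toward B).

S_{B/C} = r_B/r_C = (k₁·C_A^1.5)/(k₂·C_A^2) = (k₁/k₂)·C_A^-0.5.
= (0.236×3.470^1.5) / (0.0899×3.470^2) = 1.525/1.082 = 1.41.

1.41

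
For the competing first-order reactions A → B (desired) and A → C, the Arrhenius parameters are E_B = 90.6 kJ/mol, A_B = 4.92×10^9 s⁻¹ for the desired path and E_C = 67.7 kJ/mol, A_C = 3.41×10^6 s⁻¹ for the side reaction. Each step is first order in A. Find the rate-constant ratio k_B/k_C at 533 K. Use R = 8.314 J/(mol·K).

8.22

With equal orders, S_{B/C} = k_B/k_C = (A_B/A_C)·exp[(E_C−E_B)/(RT)].
(E_C−E_B)/(RT) = (67.7−90.6)×10³/(8.314×533) = -22900/4431 = -5.168.
k_B/k_C = (4.92×10^9/3.41×10^6)·exp(-5.168) = 1443 × 0.005698 = 8.22.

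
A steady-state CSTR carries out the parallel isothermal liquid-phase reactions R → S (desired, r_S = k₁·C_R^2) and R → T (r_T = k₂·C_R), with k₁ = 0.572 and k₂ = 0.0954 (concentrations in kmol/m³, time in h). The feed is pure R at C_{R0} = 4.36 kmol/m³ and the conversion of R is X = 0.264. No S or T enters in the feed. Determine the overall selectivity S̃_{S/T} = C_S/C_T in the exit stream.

Exit C_R = C_{R0}(1−X) = 4.36×0.736 = 3.209 kmol/m³.
A CSTR operates uniformly at the exit composition, giving r_S = 5.890 and r_T = 0.3061 (each k·C_R^n at C_R = 3.209).
Overall selectivity = C_S/C_T = r_Sτ/(r_Tτ) = r_S/r_T = 19.2.

19.2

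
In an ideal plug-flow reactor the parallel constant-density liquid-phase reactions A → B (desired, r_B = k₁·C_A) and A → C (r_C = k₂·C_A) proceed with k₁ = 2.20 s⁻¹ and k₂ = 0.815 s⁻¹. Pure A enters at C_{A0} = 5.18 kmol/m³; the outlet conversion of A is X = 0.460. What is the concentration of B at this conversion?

C_A = C_{A0}(1−X) = 2.797 kmol/m³.
Both paths are first order in A, so the instantaneous fraction to B is constant: dC_B/d(−C_A) = k₁/(k₁+k₂) = 0.7297.
C_B = 0.7297·(C_{A0}−C_A) = 0.7297×2.383 = 1.74 kmol/m³.

1.74 kmol/m³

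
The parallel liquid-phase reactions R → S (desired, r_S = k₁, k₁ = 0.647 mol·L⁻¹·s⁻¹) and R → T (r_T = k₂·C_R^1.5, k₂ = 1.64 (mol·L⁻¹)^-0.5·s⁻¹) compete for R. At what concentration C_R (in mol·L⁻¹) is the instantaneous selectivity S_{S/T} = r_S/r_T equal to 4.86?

S_{S/T} = (k₁/k₂)·C_R^-1.5 ⇒ C_R = (S·k₂/k₁)^(1/(-1.5)).
= (4.86×1.64/0.647)^(-0.6667) = (12.32)^(-0.6667) = 0.187 mol·L⁻¹.

0.187 mol·L⁻¹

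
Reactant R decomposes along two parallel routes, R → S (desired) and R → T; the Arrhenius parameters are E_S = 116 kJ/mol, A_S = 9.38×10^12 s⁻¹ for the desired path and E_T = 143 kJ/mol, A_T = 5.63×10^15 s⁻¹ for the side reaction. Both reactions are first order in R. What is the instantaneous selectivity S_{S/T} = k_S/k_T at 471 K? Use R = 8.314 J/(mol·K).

With equal orders, S_{S/T} = k_S/k_T = (A_S/A_T)·exp[(E_T−E_S)/(RT)].
(E_T−E_S)/(RT) = (143−116)×10³/(8.314×471) = 27000/3916 = 6.895.
k_S/k_T = (9.38×10^12/5.63×10^15)·exp(6.895) = 0.001666 × 987.3 = 1.64.
Since E_S < E_T, lowering the temperature improves selectivity toward S.

1.64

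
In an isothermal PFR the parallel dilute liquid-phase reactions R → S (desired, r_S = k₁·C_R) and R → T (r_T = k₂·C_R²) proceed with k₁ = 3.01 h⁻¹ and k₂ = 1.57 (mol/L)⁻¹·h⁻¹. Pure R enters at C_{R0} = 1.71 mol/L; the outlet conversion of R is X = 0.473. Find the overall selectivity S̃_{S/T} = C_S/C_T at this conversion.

1.49

C_R = C_{R0}(1−X) = 0.9012 mol/L.
Along a PFR/batch, dC_S/dC_R = −r_S/(r_S+r_T) = −k₁/(k₁+k₂·C_R).
Integrating from C_{R0} to C_R: C_S = (3.01/1.57)·ln[(3.01+1.57·1.71)/(3.01+1.57·0.901)] = 1.917·ln(5.695/4.425) = 0.4837 mol/L.
C_T = (C_{R0}−C_R)−C_S = 0.3251 mol/L; S̃_{S/T} = 0.4837/0.3251 = 1.49.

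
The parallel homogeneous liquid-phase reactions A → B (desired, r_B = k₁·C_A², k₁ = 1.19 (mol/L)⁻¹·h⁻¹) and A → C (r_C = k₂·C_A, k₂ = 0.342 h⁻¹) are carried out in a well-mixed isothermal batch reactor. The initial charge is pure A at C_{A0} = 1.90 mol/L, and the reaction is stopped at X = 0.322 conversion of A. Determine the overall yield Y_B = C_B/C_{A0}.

C_A = C_{A0}(1−X) = 1.288 mol/L.
Along a PFR/batch, dC_C/dC_A = −r_C/(r_B+r_C) = −k₂/(k₂+k₁·C_A).
Integrating from C_{A0} to C_A: C_C = (0.342/1.19)·ln[(0.342+1.19·1.90)/(0.342+1.19·1.29)] = 0.2874·ln(2.603/1.875) = 0.09429 mol/L.
Then C_B = (C_{A0}−C_A) − C_C = 0.6118 − 0.09429 = 0.5175 mol/L.
Y_B = C_B/C_{A0} = 0.5175/1.90 = 0.272.

0.272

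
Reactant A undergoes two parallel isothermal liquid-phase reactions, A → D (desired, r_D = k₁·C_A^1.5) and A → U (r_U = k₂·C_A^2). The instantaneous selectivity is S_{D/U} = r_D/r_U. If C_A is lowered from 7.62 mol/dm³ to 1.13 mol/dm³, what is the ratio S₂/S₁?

S_{D/U} = (k₁/k₂)·C_A^-0.5, so S₂/S₁ = (C_{A,2}/C_{A,1})^-0.5.
= (1.13/7.62)^(-0.5) = (0.1483)^(-0.5) = 2.60.
Selectivity toward D rises as C_A falls — low-concentration operation is favoured.

2.60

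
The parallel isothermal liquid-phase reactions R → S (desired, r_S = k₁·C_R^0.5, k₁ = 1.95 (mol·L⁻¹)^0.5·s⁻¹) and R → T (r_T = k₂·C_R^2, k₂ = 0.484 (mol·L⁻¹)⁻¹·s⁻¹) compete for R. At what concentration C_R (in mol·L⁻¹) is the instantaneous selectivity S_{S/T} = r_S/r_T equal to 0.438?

S_{S/T} = (k₁/k₂)·C_R^-1.5 ⇒ C_R = (S·k₂/k₁)^(1/(-1.5)).
= (0.438×0.484/1.95)^(-0.6667) = (0.1087)^(-0.6667) = 4.39 mol·L⁻¹.

4.39 mol·L⁻¹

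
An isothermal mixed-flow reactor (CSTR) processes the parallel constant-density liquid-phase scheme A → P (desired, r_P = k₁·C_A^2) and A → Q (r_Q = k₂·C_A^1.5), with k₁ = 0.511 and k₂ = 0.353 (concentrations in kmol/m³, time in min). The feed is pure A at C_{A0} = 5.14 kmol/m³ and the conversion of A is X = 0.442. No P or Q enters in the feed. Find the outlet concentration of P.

1.61 kmol/m³

Exit C_A = C_{A0}(1−X) = 5.14×0.558 = 2.868 kmol/m³.
In a CSTR the entire volume is at exit conditions, so r_P = 0.511×2.868^2 = 4.204 and r_Q = 0.353×2.868^1.5 = 1.715.
Fraction of consumed A going to P: r_P/(r_P+r_Q) = 0.7103.
C_P = 0.7103·C_{A0}·X = 0.7103×5.14×0.442 = 1.61 kmol/m³.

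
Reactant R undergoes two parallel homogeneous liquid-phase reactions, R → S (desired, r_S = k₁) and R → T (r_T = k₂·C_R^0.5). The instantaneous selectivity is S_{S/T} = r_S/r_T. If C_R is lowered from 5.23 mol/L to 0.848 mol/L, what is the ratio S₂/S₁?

S_{S/T} = (k₁/k₂)·C_R^-0.5, so S₂/S₁ = (C_{R,2}/C_{R,1})^-0.5.
= (0.848/5.23)^(-0.5) = (0.1621)^(-0.5) = 2.48.

2.48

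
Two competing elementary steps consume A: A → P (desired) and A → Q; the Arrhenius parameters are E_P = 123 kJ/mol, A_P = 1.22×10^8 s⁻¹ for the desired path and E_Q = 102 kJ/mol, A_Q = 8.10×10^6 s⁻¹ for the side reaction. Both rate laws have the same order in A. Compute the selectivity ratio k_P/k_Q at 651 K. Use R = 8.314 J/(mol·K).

Since both paths have the same order in A, the concentration cancels and S_{P/Q} = k_P/k_Q = (A_P/A_Q)·exp[(E_Q−E_P)/(RT)].
(E_Q−E_P)/(RT) = (102−123)×10³/(8.314×651) = -21000/5412 = -3.880.
k_P/k_Q = (1.22×10^8/8.10×10^6)·exp(-3.880) = 15.06 × 0.02065 = 0.311.

0.311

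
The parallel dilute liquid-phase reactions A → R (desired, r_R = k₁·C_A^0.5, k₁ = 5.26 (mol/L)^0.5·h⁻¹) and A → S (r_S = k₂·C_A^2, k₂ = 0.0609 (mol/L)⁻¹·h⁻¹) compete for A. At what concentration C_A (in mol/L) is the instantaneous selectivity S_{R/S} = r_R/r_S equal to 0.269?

S_{R/S} = (k₁/k₂)·C_A^-1.5 ⇒ C_A = (S·k₂/k₁)^(1/(-1.5)).
= (0.269×0.0609/5.26)^(-0.6667) = (0.003114)^(-0.6667) = 46.9 mol/L.

46.9 mol/L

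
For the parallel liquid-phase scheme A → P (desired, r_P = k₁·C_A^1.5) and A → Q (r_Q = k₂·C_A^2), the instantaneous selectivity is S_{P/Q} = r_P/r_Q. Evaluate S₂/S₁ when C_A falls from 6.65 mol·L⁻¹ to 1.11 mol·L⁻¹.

2.45

S_{P/Q} = (k₁/k₂)·C_A^-0.5, so S₂/S₁ = (C_{A,2}/C_{A,1})^-0.5.
= (1.11/6.65)^(-0.5) = (0.1669)^(-0.5) = 2.45.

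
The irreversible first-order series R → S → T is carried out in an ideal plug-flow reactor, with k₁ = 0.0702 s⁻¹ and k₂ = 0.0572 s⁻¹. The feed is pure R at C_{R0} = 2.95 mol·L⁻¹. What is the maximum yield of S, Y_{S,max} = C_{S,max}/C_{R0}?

0.406

For a first-order series the maximum intermediate yield is C_{S,max}/C_{R0} = (k₁/k₂)^[k₂/(k₂−k₁)].
= (0.0702/0.0572)^(0.0572/(0.0572−0.0702)) = (1.227)^(-4.400) = 0.4061.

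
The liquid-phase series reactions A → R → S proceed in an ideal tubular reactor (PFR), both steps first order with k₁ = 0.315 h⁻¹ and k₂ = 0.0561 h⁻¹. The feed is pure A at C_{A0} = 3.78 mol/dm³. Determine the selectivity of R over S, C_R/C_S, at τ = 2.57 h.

11.9

The intermediate concentration in a first-order A→B→C sequence is C_R = k₁C_{A0}(e^(−k₁τ) − e^(−k₂τ))/(k₂−k₁).
e^(−k₁τ) = e^(−0.315×2.57) = e^(−0.8095) = 0.4451; e^(−k₂τ) = e^(−0.1442) = 0.8657.
C_R = 0.315×3.78/(0.0561−0.315) × (0.4451−0.8657) = (-4.599)×(-0.4207) = 1.935 mol/dm³.
C_A = C_{A0}e^(−k₁τ) = 1.682 mol/dm³, so C_S = C_{A0}−C_A−C_R = 0.1630 mol/dm³; C_R/C_S = 11.9.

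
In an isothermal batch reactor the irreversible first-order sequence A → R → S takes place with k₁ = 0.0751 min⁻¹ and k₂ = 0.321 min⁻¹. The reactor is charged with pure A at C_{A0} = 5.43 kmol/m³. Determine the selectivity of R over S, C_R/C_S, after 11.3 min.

0.273

The intermediate concentration in a first-order A→B→C sequence is C_R = k₁C_{A0}(e^(−k₁t) − e^(−k₂t))/(k₂−k₁).
e^(−k₁t) = e^(−0.0751×11.3) = e^(−0.8486) = 0.4280; e^(−k₂t) = e^(−3.627) = 0.02659.
C_R = 0.0751×5.43/(0.321−0.0751) × (0.4280−0.02659) = 1.658×0.4014 = 0.6657 kmol/m³.
C_A = C_{A0}e^(−k₁t) = 2.324 kmol/m³, so C_S = C_{A0}−C_A−C_R = 2.440 kmol/m³; C_R/C_S = 0.273.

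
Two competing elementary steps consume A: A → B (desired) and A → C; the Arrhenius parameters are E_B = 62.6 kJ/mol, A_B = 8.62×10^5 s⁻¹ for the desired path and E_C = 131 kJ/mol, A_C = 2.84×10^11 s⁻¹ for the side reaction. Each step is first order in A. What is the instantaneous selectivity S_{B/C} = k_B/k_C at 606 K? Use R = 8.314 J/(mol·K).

k_B/k_C = (A_B/A_C)·exp[−(E_B−E_C)/(RT)] = (A_B/A_C)·exp[(E_C−E_B)/(RT)].
(E_C−E_B)/(RT) = (131−62.6)×10³/(8.314×606) = 68400/5038 = 13.58.
k_B/k_C = (8.62×10^5/2.84×10^11)·exp(13.58) = 3.035×10^-6 × 7.871×10^5 = 2.39.

2.39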